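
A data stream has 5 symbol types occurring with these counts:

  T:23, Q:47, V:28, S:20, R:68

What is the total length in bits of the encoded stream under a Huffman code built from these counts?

Build the Huffman tree bottom-up:
combine S(20), T(23) → 43
combine V(28), 43 → 71
combine Q(47), R(68) → 115
combine 71, 115 → 186
The encoded length is the sum of every internal node's weight: 43 + 71 + 115 + 186 = 415 bits.

415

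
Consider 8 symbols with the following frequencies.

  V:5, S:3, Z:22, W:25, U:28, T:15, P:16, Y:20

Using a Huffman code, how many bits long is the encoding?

Merge the two smallest weights repeatedly:
S(3) + V(5) → 8
8 + T(15) → 23
P(16) + Y(20) → 36
Z(22) + 23 → 45
W(25) + U(28) → 53
36 + 45 → 81
53 + 81 → 134
Each symbol's bit-cost is frequency × depth; summing gives 380 bits (equivalently 8 + 23 + 36 + 45 + 53 + 81 + 134).

380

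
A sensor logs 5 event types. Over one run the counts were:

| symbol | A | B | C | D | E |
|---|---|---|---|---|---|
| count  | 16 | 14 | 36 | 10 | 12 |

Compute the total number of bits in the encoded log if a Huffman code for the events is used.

192

Merge the two smallest weights repeatedly:
merge D(10) and E(12): 22
merge B(14) and A(16): 30
merge 22 and 30: 52
merge C(36) and 52: 88
Total encoded bits = sum of merged weights = 22 + 30 + 52 + 88 = 192.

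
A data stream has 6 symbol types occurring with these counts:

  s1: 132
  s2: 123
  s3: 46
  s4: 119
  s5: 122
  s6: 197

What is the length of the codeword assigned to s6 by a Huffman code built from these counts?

Build the tree from the bottom:
combine s3(46), s4(119) → 165
combine s5(122), s2(123) → 245
combine s1(132), 165 → 297
combine s6(197), 245 → 442
combine 297, 442 → 739
s6 sits 2 levels below the root, so its codeword is 2 bits.

2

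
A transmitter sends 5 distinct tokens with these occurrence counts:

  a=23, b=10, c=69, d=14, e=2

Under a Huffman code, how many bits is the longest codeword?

4

Merge the two lowest-weight nodes at each step:
e(2) + b(10) → 12
12 + d(14) → 26
a(23) + 26 → 49
49 + c(69) → 118
Maximum depth reached is 4.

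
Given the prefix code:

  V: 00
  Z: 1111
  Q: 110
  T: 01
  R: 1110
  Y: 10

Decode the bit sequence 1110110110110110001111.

RQQQQVZ

Read left to right; each codeword is recognised as soon as it completes (prefix code):
  1110→R | 110→Q | 110→Q | 110→Q | 110→Q | 00→V | 1111→Z
Decoded message: RQQQQVZ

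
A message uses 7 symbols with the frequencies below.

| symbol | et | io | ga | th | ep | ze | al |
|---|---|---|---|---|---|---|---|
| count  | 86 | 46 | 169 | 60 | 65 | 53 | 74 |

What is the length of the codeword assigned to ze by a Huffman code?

Repeatedly merge the two smallest:
io(46) + ze(53) → 99
th(60) + ep(65) → 125
al(74) + et(86) → 160
99 + 125 → 224
160 + ga(169) → 329
224 + 329 → 553
ze's leaf is at depth 3, giving a 3-bit codeword.

3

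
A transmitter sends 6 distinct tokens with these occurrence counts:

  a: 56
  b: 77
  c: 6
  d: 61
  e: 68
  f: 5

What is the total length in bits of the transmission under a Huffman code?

624

Build the Huffman tree bottom-up:
combine f(5), c(6) → 11
combine 11, a(56) → 67
combine d(61), 67 → 128
combine e(68), b(77) → 145
combine 128, 145 → 273
Each symbol's bit-cost is frequency × depth; summing gives 624 bits (equivalently 11 + 67 + 128 + 145 + 273).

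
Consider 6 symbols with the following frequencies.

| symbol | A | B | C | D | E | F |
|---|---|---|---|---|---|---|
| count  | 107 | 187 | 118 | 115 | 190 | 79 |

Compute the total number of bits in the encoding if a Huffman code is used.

2011

Build the Huffman tree bottom-up:
F(79) + A(107) → 186
D(115) + C(118) → 233
186 + B(187) → 373
E(190) + 233 → 423
373 + 423 → 796
The encoded length is the sum of every internal node's weight: 186 + 233 + 373 + 423 + 796 = 2011 bits.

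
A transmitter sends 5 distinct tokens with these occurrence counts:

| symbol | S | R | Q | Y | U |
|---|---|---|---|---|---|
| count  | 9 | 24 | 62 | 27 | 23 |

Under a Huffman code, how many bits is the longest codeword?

Merge the two lowest-weight nodes at each step:
S(9) + U(23) → 32
R(24) + Y(27) → 51
32 + 51 → 83
Q(62) + 83 → 145
The rarest symbols sit at the bottom; the longest codeword is 3 bits.

3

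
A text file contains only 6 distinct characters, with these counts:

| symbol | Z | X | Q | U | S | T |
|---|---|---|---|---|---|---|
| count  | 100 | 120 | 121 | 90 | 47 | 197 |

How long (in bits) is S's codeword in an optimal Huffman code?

3

Repeatedly merge the two smallest:
S(47) + U(90) → 137
Z(100) + X(120) → 220
Q(121) + 137 → 258
T(197) + 220 → 417
258 + 417 → 675
S's leaf is at depth 3, giving a 3-bit codeword.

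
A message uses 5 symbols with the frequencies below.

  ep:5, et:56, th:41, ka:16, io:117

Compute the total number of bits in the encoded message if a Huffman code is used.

436

Build the Huffman tree bottom-up:
ep(5) + ka(16) → 21
21 + th(41) → 62
et(56) + 62 → 118
io(117) + 118 → 235
The encoded length is the sum of every internal node's weight: 21 + 62 + 118 + 235 = 436 bits.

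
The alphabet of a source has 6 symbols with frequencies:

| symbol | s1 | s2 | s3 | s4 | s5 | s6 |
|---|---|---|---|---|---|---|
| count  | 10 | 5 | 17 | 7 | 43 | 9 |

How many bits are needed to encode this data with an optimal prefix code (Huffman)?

Build the Huffman tree bottom-up:
merge s2(5) and s4(7): 12
merge s6(9) and s1(10): 19
merge 12 and s3(17): 29
merge 19 and 29: 48
merge s5(43) and 48: 91
Each symbol's bit-cost is frequency × depth; summing gives 199 bits (equivalently 12 + 19 + 29 + 48 + 91).

199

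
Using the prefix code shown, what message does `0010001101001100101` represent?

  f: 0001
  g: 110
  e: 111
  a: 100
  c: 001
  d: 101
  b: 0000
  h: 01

Read left to right; each codeword is recognised as soon as it completes (prefix code):
  001→c | 0001→f | 101→d | 001→c | 100→a | 101→d
Decoded message: cfdcad

cfdcad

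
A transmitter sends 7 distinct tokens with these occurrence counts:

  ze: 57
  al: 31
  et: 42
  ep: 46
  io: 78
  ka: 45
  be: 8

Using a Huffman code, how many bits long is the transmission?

825

Build the Huffman tree bottom-up:
merge be(8) and al(31): 39
merge 39 and et(42): 81
merge ka(45) and ep(46): 91
merge ze(57) and io(78): 135
merge 81 and 91: 172
merge 135 and 172: 307
Each symbol's bit-cost is frequency × depth; summing gives 825 bits (equivalently 39 + 81 + 91 + 135 + 172 + 307).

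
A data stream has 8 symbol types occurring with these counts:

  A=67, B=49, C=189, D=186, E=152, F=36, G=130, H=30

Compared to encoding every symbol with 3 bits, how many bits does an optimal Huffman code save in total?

194

Fixed-length: 3 bits × 839 symbols = 2517 bits.
Huffman merges:
merge H(30) and F(36): 66
merge B(49) and 66: 115
merge A(67) and 115: 182
merge G(130) and E(152): 282
merge 182 and D(186): 368
merge C(189) and 282: 471
merge 368 and 471: 839
Huffman total = 66 + 115 + 182 + 282 + 368 + 471 + 839 = 2323 bits.
Saving = 2517 − 2323 = 194 bits.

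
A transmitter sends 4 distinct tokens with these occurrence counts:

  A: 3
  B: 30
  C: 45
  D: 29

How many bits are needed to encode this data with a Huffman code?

Greedily combine the two least-frequent nodes:
A(3) + D(29) → 32
B(30) + 32 → 62
C(45) + 62 → 107
Total encoded bits = sum of merged weights = 32 + 62 + 107 = 201.

201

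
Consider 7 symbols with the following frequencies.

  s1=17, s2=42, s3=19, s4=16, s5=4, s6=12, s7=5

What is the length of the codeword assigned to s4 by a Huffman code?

3

Build the tree from the bottom:
combine s5(4), s7(5) → 9
combine 9, s6(12) → 21
combine s4(16), s1(17) → 33
combine s3(19), 21 → 40
combine 33, 40 → 73
combine s2(42), 73 → 115
s4 sits 3 levels below the root, so its codeword is 3 bits.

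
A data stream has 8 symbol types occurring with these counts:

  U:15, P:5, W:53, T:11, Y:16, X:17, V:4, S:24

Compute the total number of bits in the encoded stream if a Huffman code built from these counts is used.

387

Merge the two smallest weights repeatedly:
combine V(4), P(5) → 9
combine 9, T(11) → 20
combine U(15), Y(16) → 31
combine X(17), 20 → 37
combine S(24), 31 → 55
combine 37, W(53) → 90
combine 55, 90 → 145
Total encoded bits = sum of merged weights = 9 + 20 + 31 + 37 + 55 + 90 + 145 = 387.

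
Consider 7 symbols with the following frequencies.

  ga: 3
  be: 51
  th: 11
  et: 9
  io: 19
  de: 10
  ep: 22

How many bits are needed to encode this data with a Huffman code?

306

Greedily combine the two least-frequent nodes:
merge ga(3) and et(9): 12
merge de(10) and th(11): 21
merge 12 and io(19): 31
merge 21 and ep(22): 43
merge 31 and 43: 74
merge be(51) and 74: 125
The encoded length is the sum of every internal node's weight: 12 + 21 + 31 + 43 + 74 + 125 = 306 bits.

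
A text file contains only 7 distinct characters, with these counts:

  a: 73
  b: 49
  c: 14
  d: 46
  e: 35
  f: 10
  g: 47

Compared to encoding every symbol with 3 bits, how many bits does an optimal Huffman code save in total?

Fixed-length: 3 bits × 274 symbols = 822 bits.
Huffman merges:
combine f(10), c(14) → 24
combine 24, e(35) → 59
combine d(46), g(47) → 93
combine b(49), 59 → 108
combine a(73), 93 → 166
combine 108, 166 → 274
Huffman total = 24 + 59 + 93 + 108 + 166 + 274 = 724 bits.
Saving = 822 − 724 = 98 bits.

98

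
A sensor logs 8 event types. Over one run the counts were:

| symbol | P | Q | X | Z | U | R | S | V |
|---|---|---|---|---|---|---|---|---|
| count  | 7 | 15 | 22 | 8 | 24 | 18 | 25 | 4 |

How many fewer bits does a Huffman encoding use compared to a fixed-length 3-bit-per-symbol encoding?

Fixed-length: 3 bits × 123 symbols = 369 bits.
Huffman merges:
V(4) + P(7) → 11
Z(8) + 11 → 19
Q(15) + R(18) → 33
19 + X(22) → 41
U(24) + S(25) → 49
33 + 41 → 74
49 + 74 → 123
Huffman total = 11 + 19 + 33 + 41 + 49 + 74 + 123 = 350 bits.
Saving = 369 − 350 = 19 bits.

19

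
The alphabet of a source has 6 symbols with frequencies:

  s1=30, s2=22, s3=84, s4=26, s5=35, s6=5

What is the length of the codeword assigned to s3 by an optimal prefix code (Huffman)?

Huffman merges, smallest pair first:
s6(5) + s2(22) → 27
s4(26) + 27 → 53
s1(30) + s5(35) → 65
53 + 65 → 118
s3(84) + 118 → 202
s3 is a child of the root — depth 1, so its codeword is a single bit.

1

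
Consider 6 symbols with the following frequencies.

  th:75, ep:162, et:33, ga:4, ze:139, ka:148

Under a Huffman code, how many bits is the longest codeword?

4

Merge the two lowest-weight nodes at each step:
ga(4) + et(33) → 37
37 + th(75) → 112
112 + ze(139) → 251
ka(148) + ep(162) → 310
251 + 310 → 561
The rarest symbols sit at the bottom; the longest codeword is 4 bits.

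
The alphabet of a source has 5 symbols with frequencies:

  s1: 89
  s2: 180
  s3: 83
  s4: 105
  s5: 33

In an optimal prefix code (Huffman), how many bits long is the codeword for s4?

2

Huffman merges, smallest pair first:
merge s5(33) and s3(83): 116
merge s1(89) and s4(105): 194
merge 116 and s2(180): 296
merge 194 and 296: 490
s4 sits 2 levels below the root, so its codeword is 2 bits.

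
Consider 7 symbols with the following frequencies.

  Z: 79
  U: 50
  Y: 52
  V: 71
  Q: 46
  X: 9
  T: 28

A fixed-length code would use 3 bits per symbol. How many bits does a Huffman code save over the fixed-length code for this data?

113

Fixed-length: 3 bits × 335 symbols = 1005 bits.
Huffman merges:
merge X(9) and T(28): 37
merge 37 and Q(46): 83
merge U(50) and Y(52): 102
merge V(71) and Z(79): 150
merge 83 and 102: 185
merge 150 and 185: 335
Huffman total = 37 + 83 + 102 + 150 + 185 + 335 = 892 bits.
Saving = 1005 − 892 = 113 bits.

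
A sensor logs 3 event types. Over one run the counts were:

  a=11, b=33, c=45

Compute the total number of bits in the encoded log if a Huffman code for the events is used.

Merge the two smallest weights repeatedly:
a(11) + b(33) → 44
44 + c(45) → 89
The encoded length is the sum of every internal node's weight: 44 + 89 = 133 bits.

133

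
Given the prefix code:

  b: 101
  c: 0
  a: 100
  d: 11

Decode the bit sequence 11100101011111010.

Read left to right; each codeword is recognised as soon as it completes (prefix code):
  11→d | 100→a | 101→b | 0→c | 11→d | 11→d | 101→b | 0→c
Decoded message: dabcddbc

dabcddbc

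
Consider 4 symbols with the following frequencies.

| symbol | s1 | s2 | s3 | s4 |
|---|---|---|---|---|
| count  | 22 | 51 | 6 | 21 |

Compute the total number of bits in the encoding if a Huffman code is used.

176

Greedily combine the two least-frequent nodes:
combine s3(6), s4(21) → 27
combine s1(22), 27 → 49
combine 49, s2(51) → 100
Total encoded bits = sum of merged weights = 27 + 49 + 100 = 176.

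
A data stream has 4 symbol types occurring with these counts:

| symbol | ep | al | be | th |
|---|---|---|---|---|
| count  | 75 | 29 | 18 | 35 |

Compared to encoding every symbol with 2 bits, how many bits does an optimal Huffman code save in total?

28

Fixed-length: 2 bits × 157 symbols = 314 bits.
Huffman merges:
combine be(18), al(29) → 47
combine th(35), 47 → 82
combine ep(75), 82 → 157
Huffman total = 47 + 82 + 157 = 286 bits.
Saving = 314 − 286 = 28 bits.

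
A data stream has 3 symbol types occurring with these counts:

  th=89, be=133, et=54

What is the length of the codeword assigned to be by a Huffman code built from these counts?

1

Huffman merges, smallest pair first:
merge et(54) and th(89): 143
merge be(133) and 143: 276
be sits one level below the root: a 1-bit codeword.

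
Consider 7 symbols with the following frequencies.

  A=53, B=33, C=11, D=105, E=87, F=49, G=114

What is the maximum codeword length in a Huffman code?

4

Merge the two lowest-weight nodes at each step:
C(11) + B(33) → 44
44 + F(49) → 93
A(53) + E(87) → 140
93 + D(105) → 198
G(114) + 140 → 254
198 + 254 → 452
The rarest symbols sit at the bottom; the longest codeword is 4 bits.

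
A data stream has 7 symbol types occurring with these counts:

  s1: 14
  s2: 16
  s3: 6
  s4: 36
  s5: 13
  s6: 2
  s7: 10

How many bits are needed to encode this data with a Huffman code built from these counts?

245

Merge the two smallest weights repeatedly:
merge s6(2) and s3(6): 8
merge 8 and s7(10): 18
merge s5(13) and s1(14): 27
merge s2(16) and 18: 34
merge 27 and 34: 61
merge s4(36) and 61: 97
Each symbol's bit-cost is frequency × depth; summing gives 245 bits (equivalently 8 + 18 + 27 + 34 + 61 + 97).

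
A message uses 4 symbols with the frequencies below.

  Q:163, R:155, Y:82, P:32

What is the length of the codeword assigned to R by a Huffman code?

Build the tree from the bottom:
combine P(32), Y(82) → 114
combine 114, R(155) → 269
combine Q(163), 269 → 432
R's leaf is at depth 2, giving a 2-bit codeword.

2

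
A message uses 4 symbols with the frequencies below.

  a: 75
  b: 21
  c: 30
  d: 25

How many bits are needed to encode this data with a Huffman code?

273

Greedily combine the two least-frequent nodes:
merge b(21) and d(25): 46
merge c(30) and 46: 76
merge a(75) and 76: 151
Each symbol's bit-cost is frequency × depth; summing gives 273 bits (equivalently 46 + 76 + 151).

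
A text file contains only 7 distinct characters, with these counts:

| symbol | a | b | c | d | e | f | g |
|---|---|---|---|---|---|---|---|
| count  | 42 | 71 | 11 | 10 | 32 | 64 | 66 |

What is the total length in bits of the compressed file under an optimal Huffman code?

761

Greedily combine the two least-frequent nodes:
combine d(10), c(11) → 21
combine 21, e(32) → 53
combine a(42), 53 → 95
combine f(64), g(66) → 130
combine b(71), 95 → 166
combine 130, 166 → 296
Total encoded bits = sum of merged weights = 21 + 53 + 95 + 130 + 166 + 296 = 761.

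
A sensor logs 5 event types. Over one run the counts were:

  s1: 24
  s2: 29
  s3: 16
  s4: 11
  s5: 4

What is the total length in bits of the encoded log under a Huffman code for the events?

183

Merge the two smallest weights repeatedly:
merge s5(4) and s4(11): 15
merge 15 and s3(16): 31
merge s1(24) and s2(29): 53
merge 31 and 53: 84
The encoded length is the sum of every internal node's weight: 15 + 31 + 53 + 84 = 183 bits.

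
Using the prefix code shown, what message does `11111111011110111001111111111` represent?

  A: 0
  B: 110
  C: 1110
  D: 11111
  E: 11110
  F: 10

DCECADD

Read left to right; each codeword is recognised as soon as it completes (prefix code):
  11111→D | 1110→C | 11110→E | 1110→C | 0→A | 11111→D | 11111→D
Decoded message: DCECADD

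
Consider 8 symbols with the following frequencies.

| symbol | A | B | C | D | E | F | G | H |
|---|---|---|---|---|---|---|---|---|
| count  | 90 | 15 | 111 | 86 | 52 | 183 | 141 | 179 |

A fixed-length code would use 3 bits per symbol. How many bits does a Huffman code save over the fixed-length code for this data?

142

Fixed-length: 3 bits × 857 symbols = 2571 bits.
Huffman merges:
merge B(15) and E(52): 67
merge 67 and D(86): 153
merge A(90) and C(111): 201
merge G(141) and 153: 294
merge H(179) and F(183): 362
merge 201 and 294: 495
merge 362 and 495: 857
Huffman total = 67 + 153 + 201 + 294 + 362 + 495 + 857 = 2429 bits.
Saving = 2571 − 2429 = 142 bits.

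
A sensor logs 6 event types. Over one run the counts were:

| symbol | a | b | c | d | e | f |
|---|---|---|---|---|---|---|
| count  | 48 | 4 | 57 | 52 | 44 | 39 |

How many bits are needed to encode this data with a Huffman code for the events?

Merge the two smallest weights repeatedly:
b(4) + f(39) → 43
43 + e(44) → 87
a(48) + d(52) → 100
c(57) + 87 → 144
100 + 144 → 244
The encoded length is the sum of every internal node's weight: 43 + 87 + 100 + 144 + 244 = 618 bits.

618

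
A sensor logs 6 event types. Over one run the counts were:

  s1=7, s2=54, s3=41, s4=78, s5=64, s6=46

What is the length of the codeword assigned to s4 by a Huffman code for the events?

2

Repeatedly merge the two smallest:
combine s1(7), s3(41) → 48
combine s6(46), 48 → 94
combine s2(54), s5(64) → 118
combine s4(78), 94 → 172
combine 118, 172 → 290
s4 sits 2 levels below the root, so its codeword is 2 bits.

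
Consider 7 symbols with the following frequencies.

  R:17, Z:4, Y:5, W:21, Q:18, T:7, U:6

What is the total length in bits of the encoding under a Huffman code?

200

Greedily combine the two least-frequent nodes:
merge Z(4) and Y(5): 9
merge U(6) and T(7): 13
merge 9 and 13: 22
merge R(17) and Q(18): 35
merge W(21) and 22: 43
merge 35 and 43: 78
Each symbol's bit-cost is frequency × depth; summing gives 200 bits (equivalently 9 + 13 + 22 + 35 + 43 + 78).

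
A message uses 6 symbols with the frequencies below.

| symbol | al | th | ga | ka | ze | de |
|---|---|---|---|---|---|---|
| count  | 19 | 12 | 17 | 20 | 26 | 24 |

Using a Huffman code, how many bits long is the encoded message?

304

Merge the two smallest weights repeatedly:
combine th(12), ga(17) → 29
combine al(19), ka(20) → 39
combine de(24), ze(26) → 50
combine 29, 39 → 68
combine 50, 68 → 118
Each symbol's bit-cost is frequency × depth; summing gives 304 bits (equivalently 29 + 39 + 50 + 68 + 118).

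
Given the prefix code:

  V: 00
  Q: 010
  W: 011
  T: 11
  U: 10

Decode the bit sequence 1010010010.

Read left to right; each codeword is recognised as soon as it completes (prefix code):
  10→U | 10→U | 010→Q | 010→Q
Decoded message: UUQQ

UUQQ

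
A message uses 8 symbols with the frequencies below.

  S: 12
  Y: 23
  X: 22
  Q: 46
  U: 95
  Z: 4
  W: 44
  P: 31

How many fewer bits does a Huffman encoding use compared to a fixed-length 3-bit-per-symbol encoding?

Fixed-length: 3 bits × 277 symbols = 831 bits.
Huffman merges:
merge Z(4) and S(12): 16
merge 16 and X(22): 38
merge Y(23) and P(31): 54
merge 38 and W(44): 82
merge Q(46) and 54: 100
merge 82 and U(95): 177
merge 100 and 177: 277
Huffman total = 16 + 38 + 54 + 82 + 100 + 177 + 277 = 744 bits.
Saving = 831 − 744 = 87 bits.

87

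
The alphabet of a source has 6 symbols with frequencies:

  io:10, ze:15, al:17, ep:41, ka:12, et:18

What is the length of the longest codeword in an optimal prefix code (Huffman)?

Merge the two lowest-weight nodes at each step:
io(10) + ka(12) → 22
ze(15) + al(17) → 32
et(18) + 22 → 40
32 + 40 → 72
ep(41) + 72 → 113
Maximum depth reached is 4.

4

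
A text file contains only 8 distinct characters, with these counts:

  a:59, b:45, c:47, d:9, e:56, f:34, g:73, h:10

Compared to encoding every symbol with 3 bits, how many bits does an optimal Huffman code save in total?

60

Fixed-length: 3 bits × 333 symbols = 999 bits.
Huffman merges:
d(9) + h(10) → 19
19 + f(34) → 53
b(45) + c(47) → 92
53 + e(56) → 109
a(59) + g(73) → 132
92 + 109 → 201
132 + 201 → 333
Huffman total = 19 + 53 + 92 + 109 + 132 + 201 + 333 = 939 bits.
Saving = 999 − 939 = 60 bits.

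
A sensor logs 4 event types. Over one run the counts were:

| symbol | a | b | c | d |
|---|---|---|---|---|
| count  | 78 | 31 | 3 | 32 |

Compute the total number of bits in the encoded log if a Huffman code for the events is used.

244

Merge the two smallest weights repeatedly:
combine c(3), b(31) → 34
combine d(32), 34 → 66
combine 66, a(78) → 144
The encoded length is the sum of every internal node's weight: 34 + 66 + 144 = 244 bits.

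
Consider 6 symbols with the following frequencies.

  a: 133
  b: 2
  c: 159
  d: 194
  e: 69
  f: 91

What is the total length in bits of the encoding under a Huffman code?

1529

Merge the two smallest weights repeatedly:
b(2) + e(69) → 71
71 + f(91) → 162
a(133) + c(159) → 292
162 + d(194) → 356
292 + 356 → 648
The encoded length is the sum of every internal node's weight: 71 + 162 + 292 + 356 + 648 = 1529 bits.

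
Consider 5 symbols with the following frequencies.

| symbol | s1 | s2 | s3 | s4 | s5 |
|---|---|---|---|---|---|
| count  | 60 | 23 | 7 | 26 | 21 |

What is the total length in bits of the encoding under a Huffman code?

Merge the two smallest weights repeatedly:
combine s3(7), s5(21) → 28
combine s2(23), s4(26) → 49
combine 28, 49 → 77
combine s1(60), 77 → 137
The encoded length is the sum of every internal node's weight: 28 + 49 + 77 + 137 = 291 bits.

291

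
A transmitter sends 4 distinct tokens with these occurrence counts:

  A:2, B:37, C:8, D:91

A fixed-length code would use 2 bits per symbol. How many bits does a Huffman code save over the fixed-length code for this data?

81

Fixed-length: 2 bits × 138 symbols = 276 bits.
Huffman merges:
combine A(2), C(8) → 10
combine 10, B(37) → 47
combine 47, D(91) → 138
Huffman total = 10 + 47 + 138 = 195 bits.
Saving = 276 − 195 = 81 bits.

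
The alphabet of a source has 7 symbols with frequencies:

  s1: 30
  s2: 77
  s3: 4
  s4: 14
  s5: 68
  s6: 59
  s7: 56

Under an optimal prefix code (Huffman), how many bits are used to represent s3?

5

Repeatedly merge the two smallest:
s3(4) + s4(14) → 18
18 + s1(30) → 48
48 + s7(56) → 104
s6(59) + s5(68) → 127
s2(77) + 104 → 181
127 + 181 → 308
s3's leaf is at depth 5, giving a 5-bit codeword.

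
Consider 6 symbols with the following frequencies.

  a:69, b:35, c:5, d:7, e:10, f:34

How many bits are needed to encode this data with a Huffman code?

Greedily combine the two least-frequent nodes:
c(5) + d(7) → 12
e(10) + 12 → 22
22 + f(34) → 56
b(35) + 56 → 91
a(69) + 91 → 160
The encoded length is the sum of every internal node's weight: 12 + 22 + 56 + 91 + 160 = 341 bits.

341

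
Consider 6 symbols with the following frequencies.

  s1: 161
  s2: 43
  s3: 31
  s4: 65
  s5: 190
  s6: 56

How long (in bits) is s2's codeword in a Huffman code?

3

Build the tree from the bottom:
merge s3(31) and s2(43): 74
merge s6(56) and s4(65): 121
merge 74 and 121: 195
merge s1(161) and s5(190): 351
merge 195 and 351: 546
s2 sits 3 levels below the root, so its codeword is 3 bits.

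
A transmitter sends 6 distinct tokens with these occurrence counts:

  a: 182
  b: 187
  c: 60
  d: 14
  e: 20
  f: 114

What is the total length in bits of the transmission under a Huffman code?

1282

Greedily combine the two least-frequent nodes:
merge d(14) and e(20): 34
merge 34 and c(60): 94
merge 94 and f(114): 208
merge a(182) and b(187): 369
merge 208 and 369: 577
Total encoded bits = sum of merged weights = 34 + 94 + 208 + 369 + 577 = 1282.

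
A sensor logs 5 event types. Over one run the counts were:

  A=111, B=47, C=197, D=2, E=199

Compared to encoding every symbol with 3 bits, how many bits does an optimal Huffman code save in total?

546

Fixed-length: 3 bits × 556 symbols = 1668 bits.
Huffman merges:
D(2) + B(47) → 49
49 + A(111) → 160
160 + C(197) → 357
E(199) + 357 → 556
Huffman total = 49 + 160 + 357 + 556 = 1122 bits.
Saving = 1668 − 1122 = 546 bits.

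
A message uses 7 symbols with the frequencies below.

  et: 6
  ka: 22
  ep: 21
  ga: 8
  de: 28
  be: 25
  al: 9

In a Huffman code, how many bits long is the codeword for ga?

4

Huffman merges, smallest pair first:
combine et(6), ga(8) → 14
combine al(9), 14 → 23
combine ep(21), ka(22) → 43
combine 23, be(25) → 48
combine de(28), 43 → 71
combine 48, 71 → 119
ga sits 4 levels below the root, so its codeword is 4 bits.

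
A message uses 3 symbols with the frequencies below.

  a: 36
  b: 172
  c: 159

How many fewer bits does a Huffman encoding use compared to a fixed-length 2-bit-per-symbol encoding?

Fixed-length: 2 bits × 367 symbols = 734 bits.
Huffman merges:
a(36) + c(159) → 195
b(172) + 195 → 367
Huffman total = 195 + 367 = 562 bits.
Saving = 734 − 562 = 172 bits.

172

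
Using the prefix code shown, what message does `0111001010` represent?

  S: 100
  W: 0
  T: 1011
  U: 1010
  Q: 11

WQSU

Read left to right; each codeword is recognised as soon as it completes (prefix code):
  0→W | 11→Q | 100→S | 1010→U
Decoded message: WQSU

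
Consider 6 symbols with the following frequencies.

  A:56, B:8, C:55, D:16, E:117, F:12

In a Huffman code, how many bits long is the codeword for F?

Repeatedly merge the two smallest:
B(8) + F(12) → 20
D(16) + 20 → 36
36 + C(55) → 91
A(56) + 91 → 147
E(117) + 147 → 264
F's leaf is at depth 5, giving a 5-bit codeword.

5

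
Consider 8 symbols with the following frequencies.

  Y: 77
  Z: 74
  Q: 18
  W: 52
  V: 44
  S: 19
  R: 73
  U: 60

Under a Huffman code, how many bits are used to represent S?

4

Huffman merges, smallest pair first:
combine Q(18), S(19) → 37
combine 37, V(44) → 81
combine W(52), U(60) → 112
combine R(73), Z(74) → 147
combine Y(77), 81 → 158
combine 112, 147 → 259
combine 158, 259 → 417
S sits 4 levels below the root, so its codeword is 4 bits.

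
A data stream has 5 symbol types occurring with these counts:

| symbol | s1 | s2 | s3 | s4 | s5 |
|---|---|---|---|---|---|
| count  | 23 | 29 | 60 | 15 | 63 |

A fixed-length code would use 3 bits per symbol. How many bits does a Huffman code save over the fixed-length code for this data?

Fixed-length: 3 bits × 190 symbols = 570 bits.
Huffman merges:
combine s4(15), s1(23) → 38
combine s2(29), 38 → 67
combine s3(60), s5(63) → 123
combine 67, 123 → 190
Huffman total = 38 + 67 + 123 + 190 = 418 bits.
Saving = 570 − 418 = 152 bits.

152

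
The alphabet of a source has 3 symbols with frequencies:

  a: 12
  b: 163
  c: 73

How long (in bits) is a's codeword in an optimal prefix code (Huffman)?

2

Huffman merges, smallest pair first:
a(12) + c(73) → 85
85 + b(163) → 248
The subtree containing a is merged 2 times, so code length = 2.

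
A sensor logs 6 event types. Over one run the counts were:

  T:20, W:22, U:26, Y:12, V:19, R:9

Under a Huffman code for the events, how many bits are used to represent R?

3

Repeatedly merge the two smallest:
merge R(9) and Y(12): 21
merge V(19) and T(20): 39
merge 21 and W(22): 43
merge U(26) and 39: 65
merge 43 and 65: 108
The subtree containing R is merged 3 times, so code length = 3.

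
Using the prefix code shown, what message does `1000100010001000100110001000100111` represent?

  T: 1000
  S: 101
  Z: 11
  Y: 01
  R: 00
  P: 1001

Read left to right; each codeword is recognised as soon as it completes (prefix code):
  1000→T | 1000→T | 1000→T | 1000→T | 1001→P | 1000→T | 1000→T | 1001→P | 11→Z
Decoded message: TTTTPTTPZ

TTTTPTTPZ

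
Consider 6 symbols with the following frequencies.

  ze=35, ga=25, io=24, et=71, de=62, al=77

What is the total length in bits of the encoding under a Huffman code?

721

Greedily combine the two least-frequent nodes:
combine io(24), ga(25) → 49
combine ze(35), 49 → 84
combine de(62), et(71) → 133
combine al(77), 84 → 161
combine 133, 161 → 294
The encoded length is the sum of every internal node's weight: 49 + 84 + 133 + 161 + 294 = 721 bits.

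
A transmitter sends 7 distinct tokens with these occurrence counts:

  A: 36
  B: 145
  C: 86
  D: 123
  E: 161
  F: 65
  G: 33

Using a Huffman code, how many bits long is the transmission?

Build the Huffman tree bottom-up:
combine G(33), A(36) → 69
combine F(65), 69 → 134
combine C(86), D(123) → 209
combine 134, B(145) → 279
combine E(161), 209 → 370
combine 279, 370 → 649
Each symbol's bit-cost is frequency × depth; summing gives 1710 bits (equivalently 69 + 134 + 209 + 279 + 370 + 649).

1710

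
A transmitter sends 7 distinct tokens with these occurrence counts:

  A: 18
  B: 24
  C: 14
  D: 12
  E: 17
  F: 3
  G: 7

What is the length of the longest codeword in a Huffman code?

4

Merge the two lowest-weight nodes at each step:
F(3) + G(7) → 10
10 + D(12) → 22
C(14) + E(17) → 31
A(18) + 22 → 40
B(24) + 31 → 55
40 + 55 → 95
The first pair merged (F, G) ends up deepest, at depth 4.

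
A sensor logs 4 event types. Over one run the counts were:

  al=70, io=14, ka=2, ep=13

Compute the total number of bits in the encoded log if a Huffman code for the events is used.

143

Greedily combine the two least-frequent nodes:
merge ka(2) and ep(13): 15
merge io(14) and 15: 29
merge 29 and al(70): 99
Each symbol's bit-cost is frequency × depth; summing gives 143 bits (equivalently 15 + 29 + 99).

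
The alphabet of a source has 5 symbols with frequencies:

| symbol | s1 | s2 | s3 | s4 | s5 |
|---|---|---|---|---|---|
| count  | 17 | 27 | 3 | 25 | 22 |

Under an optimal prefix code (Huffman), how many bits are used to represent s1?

Huffman merges, smallest pair first:
combine s3(3), s1(17) → 20
combine 20, s5(22) → 42
combine s4(25), s2(27) → 52
combine 42, 52 → 94
s1's leaf is at depth 3, giving a 3-bit codeword.

3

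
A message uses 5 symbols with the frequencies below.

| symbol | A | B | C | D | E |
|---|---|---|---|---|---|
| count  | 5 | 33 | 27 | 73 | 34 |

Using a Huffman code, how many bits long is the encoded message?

368

Greedily combine the two least-frequent nodes:
merge A(5) and C(27): 32
merge 32 and B(33): 65
merge E(34) and 65: 99
merge D(73) and 99: 172
Each symbol's bit-cost is frequency × depth; summing gives 368 bits (equivalently 32 + 65 + 99 + 172).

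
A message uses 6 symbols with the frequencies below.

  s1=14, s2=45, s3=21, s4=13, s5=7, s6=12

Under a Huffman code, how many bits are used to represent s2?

1

Repeatedly merge the two smallest:
combine s5(7), s6(12) → 19
combine s4(13), s1(14) → 27
combine 19, s3(21) → 40
combine 27, 40 → 67
combine s2(45), 67 → 112
s2 is merged only at the final step, so code length = 1.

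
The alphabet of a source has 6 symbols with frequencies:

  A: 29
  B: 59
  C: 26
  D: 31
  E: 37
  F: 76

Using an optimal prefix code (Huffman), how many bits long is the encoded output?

Greedily combine the two least-frequent nodes:
C(26) + A(29) → 55
D(31) + E(37) → 68
55 + B(59) → 114
68 + F(76) → 144
114 + 144 → 258
Total encoded bits = sum of merged weights = 55 + 68 + 114 + 144 + 258 = 639.

639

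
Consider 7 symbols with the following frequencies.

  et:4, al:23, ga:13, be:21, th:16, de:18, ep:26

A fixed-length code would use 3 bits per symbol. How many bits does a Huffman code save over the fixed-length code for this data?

Fixed-length: 3 bits × 121 symbols = 363 bits.
Huffman merges:
combine et(4), ga(13) → 17
combine th(16), 17 → 33
combine de(18), be(21) → 39
combine al(23), ep(26) → 49
combine 33, 39 → 72
combine 49, 72 → 121
Huffman total = 17 + 33 + 39 + 49 + 72 + 121 = 331 bits.
Saving = 363 − 331 = 32 bits.

32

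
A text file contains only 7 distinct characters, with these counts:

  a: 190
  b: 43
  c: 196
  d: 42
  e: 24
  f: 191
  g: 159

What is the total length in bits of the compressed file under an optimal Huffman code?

Merge the two smallest weights repeatedly:
merge e(24) and d(42): 66
merge b(43) and 66: 109
merge 109 and g(159): 268
merge a(190) and f(191): 381
merge c(196) and 268: 464
merge 381 and 464: 845
Each symbol's bit-cost is frequency × depth; summing gives 2133 bits (equivalently 66 + 109 + 268 + 381 + 464 + 845).

2133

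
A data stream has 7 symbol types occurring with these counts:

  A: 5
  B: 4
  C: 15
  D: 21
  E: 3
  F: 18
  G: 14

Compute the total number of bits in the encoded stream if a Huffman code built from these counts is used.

Build the Huffman tree bottom-up:
E(3) + B(4) → 7
A(5) + 7 → 12
12 + G(14) → 26
C(15) + F(18) → 33
D(21) + 26 → 47
33 + 47 → 80
The encoded length is the sum of every internal node's weight: 7 + 12 + 26 + 33 + 47 + 80 = 205 bits.

205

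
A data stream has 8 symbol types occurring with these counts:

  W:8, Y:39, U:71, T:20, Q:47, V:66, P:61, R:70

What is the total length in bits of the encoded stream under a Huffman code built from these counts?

1100

Merge the two smallest weights repeatedly:
combine W(8), T(20) → 28
combine 28, Y(39) → 67
combine Q(47), P(61) → 108
combine V(66), 67 → 133
combine R(70), U(71) → 141
combine 108, 133 → 241
combine 141, 241 → 382
Each symbol's bit-cost is frequency × depth; summing gives 1100 bits (equivalently 28 + 67 + 108 + 133 + 141 + 241 + 382).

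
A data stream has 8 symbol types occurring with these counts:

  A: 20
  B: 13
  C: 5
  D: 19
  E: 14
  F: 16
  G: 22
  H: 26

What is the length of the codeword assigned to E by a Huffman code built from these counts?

Build the tree from the bottom:
C(5) + B(13) → 18
E(14) + F(16) → 30
18 + D(19) → 37
A(20) + G(22) → 42
H(26) + 30 → 56
37 + 42 → 79
56 + 79 → 135
E sits 3 levels below the root, so its codeword is 3 bits.

3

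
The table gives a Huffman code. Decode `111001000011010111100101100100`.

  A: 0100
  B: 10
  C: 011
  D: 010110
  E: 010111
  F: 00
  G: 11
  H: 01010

Read left to right; each codeword is recognised as soon as it completes (prefix code):
  11→G | 10→B | 0100→A | 00→F | 11→G | 010111→E | 10→B | 010110→D | 0100→A
Decoded message: GBAFGEBDA

GBAFGEBDA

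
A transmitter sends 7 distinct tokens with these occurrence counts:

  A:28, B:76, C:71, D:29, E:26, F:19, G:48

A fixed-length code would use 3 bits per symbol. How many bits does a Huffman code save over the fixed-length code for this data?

Fixed-length: 3 bits × 297 symbols = 891 bits.
Huffman merges:
combine F(19), E(26) → 45
combine A(28), D(29) → 57
combine 45, G(48) → 93
combine 57, C(71) → 128
combine B(76), 93 → 169
combine 128, 169 → 297
Huffman total = 45 + 57 + 93 + 128 + 169 + 297 = 789 bits.
Saving = 891 − 789 = 102 bits.

102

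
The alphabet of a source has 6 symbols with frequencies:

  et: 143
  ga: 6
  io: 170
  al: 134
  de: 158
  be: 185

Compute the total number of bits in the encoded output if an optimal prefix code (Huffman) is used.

Build the Huffman tree bottom-up:
merge ga(6) and al(134): 140
merge 140 and et(143): 283
merge de(158) and io(170): 328
merge be(185) and 283: 468
merge 328 and 468: 796
Each symbol's bit-cost is frequency × depth; summing gives 2015 bits (equivalently 140 + 283 + 328 + 468 + 796).

2015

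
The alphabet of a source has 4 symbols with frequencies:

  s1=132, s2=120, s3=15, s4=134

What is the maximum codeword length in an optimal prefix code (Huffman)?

Merge the two lowest-weight nodes at each step:
merge s3(15) and s2(120): 135
merge s1(132) and s4(134): 266
merge 135 and 266: 401
Maximum depth reached is 2.

2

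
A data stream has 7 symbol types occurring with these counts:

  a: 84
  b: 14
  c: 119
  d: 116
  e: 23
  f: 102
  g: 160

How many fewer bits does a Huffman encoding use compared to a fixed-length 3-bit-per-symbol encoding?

242

Fixed-length: 3 bits × 618 symbols = 1854 bits.
Huffman merges:
b(14) + e(23) → 37
37 + a(84) → 121
f(102) + d(116) → 218
c(119) + 121 → 240
g(160) + 218 → 378
240 + 378 → 618
Huffman total = 37 + 121 + 218 + 240 + 378 + 618 = 1612 bits.
Saving = 1854 − 1612 = 242 bits.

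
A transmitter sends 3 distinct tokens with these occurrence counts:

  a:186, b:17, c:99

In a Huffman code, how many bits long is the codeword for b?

2

Repeatedly merge the two smallest:
combine b(17), c(99) → 116
combine 116, a(186) → 302
b sits 2 levels below the root, so its codeword is 2 bits.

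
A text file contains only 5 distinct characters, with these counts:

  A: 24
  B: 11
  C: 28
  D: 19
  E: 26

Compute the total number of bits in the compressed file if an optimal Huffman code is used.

246

Merge the two smallest weights repeatedly:
merge B(11) and D(19): 30
merge A(24) and E(26): 50
merge C(28) and 30: 58
merge 50 and 58: 108
The encoded length is the sum of every internal node's weight: 30 + 50 + 58 + 108 = 246 bits.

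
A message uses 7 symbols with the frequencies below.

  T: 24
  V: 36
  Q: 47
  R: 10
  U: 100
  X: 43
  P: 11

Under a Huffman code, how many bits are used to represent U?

1

Huffman merges, smallest pair first:
R(10) + P(11) → 21
21 + T(24) → 45
V(36) + X(43) → 79
45 + Q(47) → 92
79 + 92 → 171
U(100) + 171 → 271
U is merged only at the final step, so code length = 1.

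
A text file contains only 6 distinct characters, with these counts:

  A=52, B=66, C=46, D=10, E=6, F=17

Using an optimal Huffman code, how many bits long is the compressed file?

443

Merge the two smallest weights repeatedly:
merge E(6) and D(10): 16
merge 16 and F(17): 33
merge 33 and C(46): 79
merge A(52) and B(66): 118
merge 79 and 118: 197
Each symbol's bit-cost is frequency × depth; summing gives 443 bits (equivalently 16 + 33 + 79 + 118 + 197).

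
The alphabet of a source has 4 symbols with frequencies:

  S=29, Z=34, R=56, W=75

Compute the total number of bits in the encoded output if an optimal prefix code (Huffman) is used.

376

Merge the two smallest weights repeatedly:
combine S(29), Z(34) → 63
combine R(56), 63 → 119
combine W(75), 119 → 194
The encoded length is the sum of every internal node's weight: 63 + 119 + 194 = 376 bits.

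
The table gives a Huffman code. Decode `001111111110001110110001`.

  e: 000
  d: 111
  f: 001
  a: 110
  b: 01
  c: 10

Read left to right; each codeword is recognised as soon as it completes (prefix code):
  001→f | 111→d | 111→d | 110→a | 001→f | 110→a | 110→a | 001→f
Decoded message: fddafaaf

fddafaaf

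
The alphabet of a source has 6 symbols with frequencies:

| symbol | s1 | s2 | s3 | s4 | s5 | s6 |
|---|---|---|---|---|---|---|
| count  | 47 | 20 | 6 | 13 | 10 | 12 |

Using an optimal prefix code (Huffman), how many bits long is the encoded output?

Merge the two smallest weights repeatedly:
combine s3(6), s5(10) → 16
combine s6(12), s4(13) → 25
combine 16, s2(20) → 36
combine 25, 36 → 61
combine s1(47), 61 → 108
Each symbol's bit-cost is frequency × depth; summing gives 246 bits (equivalently 16 + 25 + 36 + 61 + 108).

246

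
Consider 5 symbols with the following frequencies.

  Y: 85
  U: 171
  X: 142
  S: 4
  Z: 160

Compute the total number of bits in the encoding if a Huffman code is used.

1213

Build the Huffman tree bottom-up:
combine S(4), Y(85) → 89
combine 89, X(142) → 231
combine Z(160), U(171) → 331
combine 231, 331 → 562
Total encoded bits = sum of merged weights = 89 + 231 + 331 + 562 = 1213.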